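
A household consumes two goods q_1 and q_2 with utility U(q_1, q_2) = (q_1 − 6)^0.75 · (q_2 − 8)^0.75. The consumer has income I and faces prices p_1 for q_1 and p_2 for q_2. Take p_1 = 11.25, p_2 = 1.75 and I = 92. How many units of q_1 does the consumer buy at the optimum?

Let q_1' = q_1−6, q_2' = q_2−8. MRS = q_2'/q_1' = p_1/p_2.
Substituting into the budget: q_1* = 6 + 0.5·(I − 6·p_1 − 8·p_2)/p_1, and q_2* = 8 + 0.5·(…)/p_2.
Discretionary income = 92 − 6·11.25 − 8·1.75 = 10.5; q_1* = 6 + 0.5·10.5/11.25 = 6.4667.

q_1* = 6.4667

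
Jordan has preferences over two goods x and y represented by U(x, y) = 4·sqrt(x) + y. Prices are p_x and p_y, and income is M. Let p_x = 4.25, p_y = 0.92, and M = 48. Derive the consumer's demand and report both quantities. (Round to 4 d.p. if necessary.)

x* = 0.1874, y* = 51.308

Utility is quasi-linear in y; the FOC for x is 2/√x = p_x/p_y.
Thus x* = (2·p_y/p_x)² — independent of M — with the rest of income spent on y.
Plugging in: x* = (2·0.92/4.25)² = 0.1874, y* = 51.308.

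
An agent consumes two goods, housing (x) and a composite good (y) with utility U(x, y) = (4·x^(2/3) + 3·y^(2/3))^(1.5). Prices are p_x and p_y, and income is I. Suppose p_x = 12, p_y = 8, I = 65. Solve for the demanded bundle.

x* = 2.7789, y* = 3.9567

MRS = MU_x/MU_y = (4/3)·(y/x)^(1/3). Set equal to p_x/p_y.
Solve for the ratio: y/x = [(3/4)·p_x/p_y]^(3).
Substitute y = (y/x)·x into the budget: x* = I/(p_x + p_y·(y/x)).
Numerically y/x = 1.423828, so x* = 65/(12 + 8·1.423828) = 2.7789 and y* = 1.423828·2.7789 = 3.9567.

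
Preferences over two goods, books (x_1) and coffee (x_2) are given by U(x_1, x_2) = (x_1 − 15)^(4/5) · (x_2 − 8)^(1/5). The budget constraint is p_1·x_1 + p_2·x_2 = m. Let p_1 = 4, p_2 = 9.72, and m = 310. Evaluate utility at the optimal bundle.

V = 21.859

This is Cobb-Douglas in (x_1−15, x_2−8): tangency gives 0.8·p_2·(x_2−8) = 0.2·p_1·(x_1−15).
After buying the subsistence bundle (15, 8), a share 0.8 of the remaining income goes to x_1: x_1* = 15 + 0.8·(m − 15p_1 − 8p_2)/p_1.
Discretionary income = 310 − 15·4 − 8·9.72 = 172.24; x_1* = 15 + 0.8·172.24/4 = 49.448; x_2* = 8 + 0.2·172.24/9.72 = 11.544.
Utility at the optimum: U(49.448, 11.544) = 21.859.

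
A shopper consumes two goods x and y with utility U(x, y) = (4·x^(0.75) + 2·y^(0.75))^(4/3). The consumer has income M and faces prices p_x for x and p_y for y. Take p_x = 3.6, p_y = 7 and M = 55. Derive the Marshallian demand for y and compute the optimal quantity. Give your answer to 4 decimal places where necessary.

y* = 0.0662

MU_x ∝ 4·x^(-0.25), MU_y ∝ 2·y^(-0.25), so MRS = 2·(y/x)^(0.25) = p_x/p_y.
Solve for the ratio: y/x = [(1/2)·p_x/p_y]^(4).
With the ratio pinned down, the budget gives x* = M/(p_x + p_y·(y/x)) and y* = (y/x)·x*.
Numerically y/x = 0.004372, so x* = 55/(3.6 + 7·0.004372) = 15.149 and y* = 0.004372·15.149 = 0.0662.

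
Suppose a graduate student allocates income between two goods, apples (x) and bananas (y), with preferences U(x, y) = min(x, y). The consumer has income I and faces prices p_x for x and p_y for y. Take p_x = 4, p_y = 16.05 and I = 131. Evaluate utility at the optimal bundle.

V = 6.5337

With perfect complements, no substitution: consume in ratio x:y = 1:1.
Budget: p_x·x + p_y·x = I, so (p_x + p_y)·x = I.
Demand: x*(p_x,p_y,I) = I/(p_x + p_y), y* = I/(p_x + p_y).
Here 4 + 16.05 = 20.05, giving x* = 6.5337 and y* = 6.5337.
Utility at the optimum: U(6.5337, 6.5337) = 6.5337.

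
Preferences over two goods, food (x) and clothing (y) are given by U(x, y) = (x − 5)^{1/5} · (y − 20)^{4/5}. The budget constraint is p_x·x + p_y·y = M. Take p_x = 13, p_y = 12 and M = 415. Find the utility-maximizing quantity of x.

This is Cobb-Douglas in (x−5, y−20): tangency gives 0.2·p_y·(y−20) = 0.8·p_x·(x−5).
After buying the subsistence bundle (5, 20), a share 0.2 of the remaining income goes to x: x* = 5 + 0.2·(M − 5p_x − 20p_y)/p_x.
Discretionary income = 415 − 5·13 − 20·12 = 110; x* = 5 + 0.2·110/13 = 6.6923.

x* = 6.6923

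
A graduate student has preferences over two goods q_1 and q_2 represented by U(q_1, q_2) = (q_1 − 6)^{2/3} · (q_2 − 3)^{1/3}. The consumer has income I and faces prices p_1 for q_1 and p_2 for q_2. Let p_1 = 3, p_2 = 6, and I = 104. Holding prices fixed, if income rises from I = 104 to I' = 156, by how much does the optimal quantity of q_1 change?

MRS = 2·(q_2−3)/(q_1−6). Tangency with p_1/p_2 gives q_2−3 = (1/2)·(p_1/p_2)·(q_1−6).
After buying the subsistence bundle (6, 3), a share 2/3 of the remaining income goes to q_1: q_1* = 6 + 2/3·(I − 6p_1 − 3p_2)/p_1.
Discretionary income = 104 − 6·3 − 3·6 = 68; q_1* = 6 + 2/3·68/3 = 21.1111.
At I' = 156: q_1* = 32.6667. Change: 32.6667 − 21.1111 = 11.5556.

Δq_1* = 11.5556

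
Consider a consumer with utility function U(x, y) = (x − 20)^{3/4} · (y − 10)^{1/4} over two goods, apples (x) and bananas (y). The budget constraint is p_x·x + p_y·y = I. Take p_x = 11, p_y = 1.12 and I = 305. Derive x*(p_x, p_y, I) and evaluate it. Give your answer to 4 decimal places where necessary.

Let x' = x−20, y' = y−10. MRS = 3·y'/x' = p_x/p_y.
Substituting into the budget: x* = 20 + 0.75·(I − 20·p_x − 10·p_y)/p_x, and y* = 10 + 0.25·(…)/p_y.
Discretionary income = 305 − 20·11 − 10·1.12 = 73.8; x* = 20 + 0.75·73.8/11 = 25.0318.

x* = 25.0318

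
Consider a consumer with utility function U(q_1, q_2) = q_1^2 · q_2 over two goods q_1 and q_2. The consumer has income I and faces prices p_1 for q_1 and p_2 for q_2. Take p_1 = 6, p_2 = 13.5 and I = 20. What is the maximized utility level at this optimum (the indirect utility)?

The MRS is 2·q_2/q_1. Set MRS = p_1/p_2.
Rearranging, p_2·q_2 = (1/2)·p_1·q_1. Substituting into the budget gives p_1·q_1·(1 + (1/2)) = I.
Demand: q_1*(p_1,p_2,I) = 2/3·I/p_1 and q_2* = 1/3·I/p_2.
At p_1=6, p_2=13.5, I=20: q_1* = 2/3·20/6 = 2.2222, q_2* = 0.4938.
Utility at the optimum: U(2.2222, 0.4938) = 2.4387.

V = 2.4387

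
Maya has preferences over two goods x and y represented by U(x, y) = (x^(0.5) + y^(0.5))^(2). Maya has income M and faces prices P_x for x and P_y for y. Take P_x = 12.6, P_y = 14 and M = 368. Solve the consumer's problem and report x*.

x* = 15.3718

MU_x ∝ x^(-0.5), MU_y ∝ y^(-0.5), so MRS = (y/x)^(0.5) = P_x/P_y.
Solve for the ratio: y/x = [P_x/P_y]^(2).
With the ratio pinned down, the budget gives x* = M/(P_x + P_y·(y/x)) and y* = (y/x)·x*.
Numerically y/x = 0.81, so x* = 368/(12.6 + 14·0.81) = 15.3718.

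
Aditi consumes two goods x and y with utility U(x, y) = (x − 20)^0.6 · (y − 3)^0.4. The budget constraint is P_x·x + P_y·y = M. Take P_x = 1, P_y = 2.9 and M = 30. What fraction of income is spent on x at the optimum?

share on x = 0.6927

MRS = (3/2)·(y−3)/(x−20). Tangency with P_x/P_y gives y−3 = (2/3)·(P_x/P_y)·(x−20).
After buying the subsistence bundle (20, 3), a share 0.6 of the remaining income goes to x: x* = 20 + 0.6·(M − 20P_x − 3P_y)/P_x.
Discretionary income = 30 − 20·1 − 3·2.9 = 1.3; x* = 20 + 0.6·1.3/1 = 20.78; y* = 3 + 0.4·1.3/2.9 = 3.1793.
Expenditure on x: 1·20.78 = 20.78; share = 0.6927.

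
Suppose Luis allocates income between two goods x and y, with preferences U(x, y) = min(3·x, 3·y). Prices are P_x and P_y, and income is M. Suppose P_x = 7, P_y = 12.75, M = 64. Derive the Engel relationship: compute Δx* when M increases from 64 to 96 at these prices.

Leontief preferences: the optimum is at the kink where x/3 = y/3, i.e. y = x.
Budget: P_x·x + P_y·x = M, so (3·P_x + 3·P_y)·x = 3·M.
Demand: x*(P_x,P_y,M) = 3·M/(3·P_x + 3·P_y), y* = 3·M/(3·P_x + 3·P_y).
Here 3·7 + 3·12.75 = 59.25, giving x* = 3.2405.
At M' = 96: x* = 4.8608. Change: 4.8608 − 3.2405 = 1.6203.

Δx* = 1.6203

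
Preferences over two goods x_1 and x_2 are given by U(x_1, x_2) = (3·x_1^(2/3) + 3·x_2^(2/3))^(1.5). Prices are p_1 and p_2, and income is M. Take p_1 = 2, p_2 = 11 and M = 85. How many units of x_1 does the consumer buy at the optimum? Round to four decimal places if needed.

MRS = MU_x_1/MU_x_2 = (x_2/x_1)^(1/3). Set equal to p_1/p_2.
Hence x_2/x_1 = (p_1/p_2)^(1/(1/3)), i.e. raised to the 3 power.
With the ratio pinned down, the budget gives x_1* = M/(p_1 + p_2·(x_2/x_1)) and x_2* = (x_2/x_1)·x_1*.
Numerically x_2/x_1 = 0.006011, so x_1* = 85/(2 + 11·0.006011) = 41.14.

x_1* = 41.14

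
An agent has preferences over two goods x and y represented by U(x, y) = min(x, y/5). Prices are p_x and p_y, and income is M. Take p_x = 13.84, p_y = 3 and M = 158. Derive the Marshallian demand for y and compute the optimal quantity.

With perfect complements, no substitution: consume in ratio x:y = 1:5.
Budget: p_x·x + p_y·5·x = M, so (p_x + 5·p_y)·x = M.
Demand: x*(p_x,p_y,M) = M/(p_x + 5·p_y), y* = 5·M/(p_x + 5·p_y).
Here 13.84 + 5·3 = 28.84, giving y* = 27.3925.

y* = 27.3925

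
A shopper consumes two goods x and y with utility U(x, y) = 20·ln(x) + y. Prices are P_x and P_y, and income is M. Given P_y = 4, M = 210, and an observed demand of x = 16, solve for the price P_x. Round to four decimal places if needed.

P_x = 5

Set MRS = P_x/P_y: (20/x)/1 = P_x/P_y.
So x*(P_x,P_y) = 20·P_y/P_x, independent of income; and y* = (M − 20·P_y)/P_y.
Set x* = 16 in the demand function and solve for P_x: P_x = 5.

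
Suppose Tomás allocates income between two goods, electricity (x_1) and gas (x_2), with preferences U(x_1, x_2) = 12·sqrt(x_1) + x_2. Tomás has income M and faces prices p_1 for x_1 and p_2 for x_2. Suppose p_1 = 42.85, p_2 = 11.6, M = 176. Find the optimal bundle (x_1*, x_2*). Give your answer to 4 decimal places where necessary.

x_1* = 2.6383, x_2* = 5.4268

Set MRS = p_1/p_2: 6·x_1^(−1/2) = p_1/p_2.
Solve: √x_1 = 6·p_2/p_1, so x_1*(p_1,p_2) = (6·p_2/p_1)², and x_2* = (M − p_1·x_1*)/p_2.
Plugging in: x_1* = (6·11.6/42.85)² = 2.6383, x_2* = 5.4268.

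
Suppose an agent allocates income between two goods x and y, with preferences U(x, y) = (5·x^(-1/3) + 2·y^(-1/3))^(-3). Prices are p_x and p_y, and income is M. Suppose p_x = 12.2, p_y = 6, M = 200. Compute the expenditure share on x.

MRS = MU_x/MU_y = (5/2)·(y/x)^(4/3). Set equal to p_x/p_y.
Hence y/x = ((2/5)·p_x/p_y)^(1/(4/3)), i.e. raised to the 0.75 power.
With the ratio pinned down, the budget gives x* = M/(p_x + p_y·(y/x)) and y* = (y/x)·x*.
Numerically y/x = 0.856449, so x* = 200/(12.2 + 6·0.856449) = 11.5349 and y* = 0.856449·11.5349 = 9.879.
Expenditure on x: 12.2·11.5349 = 140.7257; share = 0.7036.

share on x = 0.7036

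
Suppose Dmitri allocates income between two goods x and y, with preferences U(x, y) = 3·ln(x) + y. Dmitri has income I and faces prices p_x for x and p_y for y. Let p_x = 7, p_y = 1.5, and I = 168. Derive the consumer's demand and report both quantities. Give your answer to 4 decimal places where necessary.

Set MRS = p_x/p_y: (3/x)/1 = p_x/p_y.
So x*(p_x,p_y) = 3·p_y/p_x, independent of income; and y* = (I − 3·p_y)/p_y.
At the given prices: x* = 3·1.5/7 = 0.6429, and y* = 109.

x* = 0.6429, y* = 109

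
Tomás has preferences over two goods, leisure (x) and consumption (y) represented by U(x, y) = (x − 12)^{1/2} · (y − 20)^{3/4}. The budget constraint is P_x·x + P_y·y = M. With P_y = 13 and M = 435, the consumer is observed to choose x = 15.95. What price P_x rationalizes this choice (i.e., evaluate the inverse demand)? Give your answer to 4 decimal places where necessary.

MRS = (2/3)·(y−20)/(x−12). Tangency with P_x/P_y gives y−20 = (3/2)·(P_x/P_y)·(x−12).
After buying the subsistence bundle (12, 20), a share 0.4 of the remaining income goes to x: x* = 12 + 0.4·(M − 12P_x − 20P_y)/P_x.
Set x* = 15.95 in the demand function and solve for P_x: P_x = 8.

P_x = 8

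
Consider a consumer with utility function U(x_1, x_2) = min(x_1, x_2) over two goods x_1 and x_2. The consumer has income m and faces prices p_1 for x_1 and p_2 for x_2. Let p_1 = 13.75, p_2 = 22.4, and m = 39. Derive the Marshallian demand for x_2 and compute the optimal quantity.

x_2* = 1.0788

Here 13.75 + 22.4 = 36.15, giving x_2* = 1.0788.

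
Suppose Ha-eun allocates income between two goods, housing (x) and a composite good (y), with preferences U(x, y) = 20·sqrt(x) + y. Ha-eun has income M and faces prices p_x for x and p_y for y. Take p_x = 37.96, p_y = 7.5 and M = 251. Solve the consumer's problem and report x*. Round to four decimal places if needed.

x* = 3.9036

Utility is quasi-linear in y; the FOC for x is 10/√x = p_x/p_y.
Thus x* = (10·p_y/p_x)² — independent of M — with the rest of income spent on y.
Plugging in: x* = (10·7.5/37.96)² = 3.9036.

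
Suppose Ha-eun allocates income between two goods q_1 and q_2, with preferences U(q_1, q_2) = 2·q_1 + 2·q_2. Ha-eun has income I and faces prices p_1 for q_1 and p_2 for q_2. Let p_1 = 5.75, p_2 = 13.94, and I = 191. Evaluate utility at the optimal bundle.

Perfect substitutes: compare marginal utility per dollar. 2/p_1 vs 2/p_2 → 0.3478 vs 0.1435.
q_1 gives more utility per dollar, so spend all income on q_1: q_1* = I/p_1, q_2* = 0.
Numerically: q_1* = 33.2174, q_2* = 0.
Utility at the optimum: U(33.2174, 0) = 66.4348.

V = 66.4348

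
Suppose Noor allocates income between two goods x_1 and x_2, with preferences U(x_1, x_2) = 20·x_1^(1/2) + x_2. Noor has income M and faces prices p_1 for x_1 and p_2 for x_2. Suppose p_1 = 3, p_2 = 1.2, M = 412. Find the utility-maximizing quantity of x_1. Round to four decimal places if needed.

Solve: √x_1 = 10·p_2/p_1, so x_1*(p_1,p_2) = (10·p_2/p_1)², and x_2* = (M − p_1·x_1*)/p_2.
Plugging in: x_1* = (10·1.2/3)² = 16.

x_1* = 16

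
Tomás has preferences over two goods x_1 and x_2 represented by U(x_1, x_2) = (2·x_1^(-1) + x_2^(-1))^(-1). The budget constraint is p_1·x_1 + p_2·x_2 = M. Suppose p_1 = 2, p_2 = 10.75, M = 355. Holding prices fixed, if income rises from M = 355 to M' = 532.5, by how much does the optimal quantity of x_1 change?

Δx_1* = 33.6256

Numerically x_2/x_1 = 0.304997, so x_1* = 355/(2 + 10.75·0.304997) = 67.2512.
At M' = 532.5: x_1* = 100.8767. Change: 100.8767 − 67.2512 = 33.6256.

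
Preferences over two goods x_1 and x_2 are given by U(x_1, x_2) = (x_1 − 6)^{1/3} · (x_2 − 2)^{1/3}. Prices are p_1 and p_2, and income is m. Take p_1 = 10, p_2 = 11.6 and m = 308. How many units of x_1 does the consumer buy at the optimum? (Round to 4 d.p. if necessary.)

This is Cobb-Douglas in (x_1−6, x_2−2): tangency gives 1/3·p_2·(x_2−2) = 1/3·p_1·(x_1−6).
Substituting into the budget: x_1* = 6 + 0.5·(m − 6·p_1 − 2·p_2)/p_1, and x_2* = 2 + 0.5·(…)/p_2.
Discretionary income = 308 − 6·10 − 2·11.6 = 224.8; x_1* = 6 + 0.5·224.8/10 = 17.24.

x_1* = 17.24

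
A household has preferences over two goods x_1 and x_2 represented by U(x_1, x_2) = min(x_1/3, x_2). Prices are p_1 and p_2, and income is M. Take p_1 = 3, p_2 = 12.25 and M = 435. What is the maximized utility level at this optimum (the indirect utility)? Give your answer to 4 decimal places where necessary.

V = 20.4706

Leontief preferences: the optimum is at the kink where x_1/3 = x_2/1, i.e. x_2 = (1/3)·x_1.
Budget: p_1·x_1 + p_2·(1/3)·x_1 = M, so (3·p_1 + p_2)·x_1 = 3·M.
Demand: x_1*(p_1,p_2,M) = 3·M/(3·p_1 + p_2), x_2* = M/(3·p_1 + p_2).
Here 3·3 + 12.25 = 21.25, giving x_1* = 61.4118 and x_2* = 20.4706.
Utility at the optimum: U(61.4118, 20.4706) = 20.4706.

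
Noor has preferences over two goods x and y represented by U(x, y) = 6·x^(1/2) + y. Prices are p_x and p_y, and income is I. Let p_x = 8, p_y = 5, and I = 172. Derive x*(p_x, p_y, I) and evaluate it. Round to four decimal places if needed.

Utility is quasi-linear in y; the FOC for x is 3/√x = p_x/p_y.
Thus x* = (3·p_y/p_x)² — independent of I — with the rest of income spent on y.
Plugging in: x* = (3·5/8)² = 3.5156.

x* = 3.5156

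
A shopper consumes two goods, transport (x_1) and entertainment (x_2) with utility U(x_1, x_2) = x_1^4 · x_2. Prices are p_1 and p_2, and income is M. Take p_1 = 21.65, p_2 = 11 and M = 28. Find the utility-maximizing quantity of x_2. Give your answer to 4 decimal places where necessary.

MU_x_1/MU_x_2 = (4·x_2)/(x_1); tangency sets this equal to p_1/p_2.
So 4·p_2·x_2 = p_1·x_1; combined with the budget, a share 0.8 of income goes to x_1.
Demand: x_1*(p_1,p_2,M) = 0.8·M/p_1 and x_2* = 0.2·M/p_2.
At p_1=21.65, p_2=11, M=28: x_2* = 0.2·28/11 = 0.5091.

x_2* = 0.5091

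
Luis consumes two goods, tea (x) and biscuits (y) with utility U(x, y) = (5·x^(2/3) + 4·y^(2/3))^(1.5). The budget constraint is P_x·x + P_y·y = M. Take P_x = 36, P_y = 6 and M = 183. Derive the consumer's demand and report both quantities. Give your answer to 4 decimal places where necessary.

MRS = MU_x/MU_y = (5/4)·(y/x)^(1/3). Set equal to P_x/P_y.
Hence y/x = ((4/5)·P_x/P_y)^(1/(1/3)), i.e. raised to the 3 power.
Substitute y = (y/x)·x into the budget: x* = M/(P_x + P_y·(y/x)).
Numerically y/x = 110.592, so x* = 183/(36 + 6·110.592) = 0.2616 and y* = 110.592·0.2616 = 28.9304.

x* = 0.2616, y* = 28.9304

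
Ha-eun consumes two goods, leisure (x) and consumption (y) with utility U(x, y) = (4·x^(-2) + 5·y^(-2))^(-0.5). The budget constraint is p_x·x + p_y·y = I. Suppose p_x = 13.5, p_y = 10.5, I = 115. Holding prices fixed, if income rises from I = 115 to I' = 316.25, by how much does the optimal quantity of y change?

Δy* = 9.1373

MU_x ∝ 4·x^(-3), MU_y ∝ 5·y^(-3), so MRS = (4/5)·(y/x)^(3) = p_x/p_y.
Hence y/x = ((5/4)·p_x/p_y)^(1/(3)), i.e. raised to the 1/3 power.
With the ratio pinned down, the budget gives x* = I/(p_x + p_y·(y/x)) and y* = (y/x)·x*.
Numerically y/x = 1.171345, so x* = 115/(13.5 + 10.5·1.171345) = 4.4575 and y* = 1.171345·4.4575 = 5.2213.
At I' = 316.25: y* = 14.3585. Change: 14.3585 − 5.2213 = 9.1373.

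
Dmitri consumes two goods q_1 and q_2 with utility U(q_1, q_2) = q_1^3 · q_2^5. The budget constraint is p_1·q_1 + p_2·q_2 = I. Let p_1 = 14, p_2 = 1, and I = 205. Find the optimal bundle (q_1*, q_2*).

Demand: q_1*(p_1,p_2,I) = 0.375·I/p_1 and q_2* = 0.625·I/p_2.
At p_1=14, p_2=1, I=205: q_1* = 0.375·205/14 = 5.4911, q_2* = 128.125.

q_1* = 5.4911, q_2* = 128.125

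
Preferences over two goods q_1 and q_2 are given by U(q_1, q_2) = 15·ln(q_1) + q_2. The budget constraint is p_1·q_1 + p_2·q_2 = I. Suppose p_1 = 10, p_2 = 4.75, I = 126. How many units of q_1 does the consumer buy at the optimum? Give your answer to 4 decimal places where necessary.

So q_1*(p_1,p_2) = 15·p_2/p_1, independent of income; and q_2* = (I − 15·p_2)/p_2.
At the given prices: q_1* = 15·4.75/10 = 7.125.

q_1* = 7.125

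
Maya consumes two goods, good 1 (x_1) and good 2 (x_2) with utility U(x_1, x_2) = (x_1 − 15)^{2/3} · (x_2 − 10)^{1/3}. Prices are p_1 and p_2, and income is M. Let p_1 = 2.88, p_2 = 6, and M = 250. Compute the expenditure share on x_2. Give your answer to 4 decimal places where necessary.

This is Cobb-Douglas in (x_1−15, x_2−10): tangency gives 2/3·p_2·(x_2−10) = 1/3·p_1·(x_1−15).
Substituting into the budget: x_1* = 15 + 2/3·(M − 15·p_1 − 10·p_2)/p_1, and x_2* = 10 + 1/3·(…)/p_2.
Discretionary income = 250 − 15·2.88 − 10·6 = 146.8; x_1* = 15 + 2/3·146.8/2.88 = 48.9815; x_2* = 10 + 1/3·146.8/6 = 18.1556.
Expenditure on x_2: 6·18.1556 = 108.9333; share = 0.4357.

share on x_2 = 0.4357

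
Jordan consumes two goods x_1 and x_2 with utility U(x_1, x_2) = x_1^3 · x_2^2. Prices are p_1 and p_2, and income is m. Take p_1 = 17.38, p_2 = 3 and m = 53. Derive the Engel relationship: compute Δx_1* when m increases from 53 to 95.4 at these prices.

Δx_1* = 1.4638

The MRS is (3/2)·x_2/x_1. Set MRS = p_1/p_2.
Rearranging, p_2·x_2 = (2/3)·p_1·x_1. Substituting into the budget gives p_1·x_1·(1 + (2/3)) = m.
Demand: x_1*(p_1,p_2,m) = 0.6·m/p_1 and x_2* = 0.4·m/p_2.
At p_1=17.38, p_2=3, m=53: x_1* = 0.6·53/17.38 = 1.8297.
At m' = 95.4: x_1* = 3.2934. Change: 3.2934 − 1.8297 = 1.4638.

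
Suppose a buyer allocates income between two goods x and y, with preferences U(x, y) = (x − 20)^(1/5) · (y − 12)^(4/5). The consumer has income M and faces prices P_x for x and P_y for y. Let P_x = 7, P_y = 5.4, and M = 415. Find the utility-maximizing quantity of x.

After buying the subsistence bundle (20, 12), a share 0.2 of the remaining income goes to x: x* = 20 + 0.2·(M − 20P_x − 12P_y)/P_x.
Discretionary income = 415 − 20·7 − 12·5.4 = 210.2; x* = 20 + 0.2·210.2/7 = 26.0057.

x* = 26.0057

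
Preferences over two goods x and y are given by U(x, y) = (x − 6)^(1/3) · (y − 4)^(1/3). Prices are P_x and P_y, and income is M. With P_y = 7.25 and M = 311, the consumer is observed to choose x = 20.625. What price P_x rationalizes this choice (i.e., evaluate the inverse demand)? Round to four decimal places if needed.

This is Cobb-Douglas in (x−6, y−4): tangency gives 1/3·P_y·(y−4) = 1/3·P_x·(x−6).
Substituting into the budget: x* = 6 + 0.5·(M − 6·P_x − 4·P_y)/P_x, and y* = 4 + 0.5·(…)/P_y.
Set x* = 20.625 in the demand function and solve for P_x: P_x = 8.

P_x = 8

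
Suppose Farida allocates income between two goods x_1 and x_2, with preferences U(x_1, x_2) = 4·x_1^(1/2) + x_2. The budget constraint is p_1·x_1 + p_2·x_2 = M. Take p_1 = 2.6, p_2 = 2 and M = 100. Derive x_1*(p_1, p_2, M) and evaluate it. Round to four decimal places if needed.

x_1* = 2.3669

Solve: √x_1 = 2·p_2/p_1, so x_1*(p_1,p_2) = (2·p_2/p_1)², and x_2* = (M − p_1·x_1*)/p_2.
Plugging in: x_1* = (2·2/2.6)² = 2.3669.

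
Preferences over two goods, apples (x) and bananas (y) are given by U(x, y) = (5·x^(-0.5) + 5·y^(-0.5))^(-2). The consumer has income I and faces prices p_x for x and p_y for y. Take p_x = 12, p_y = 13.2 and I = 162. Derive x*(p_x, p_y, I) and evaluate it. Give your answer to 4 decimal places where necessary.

x* = 6.6428

With the ratio pinned down, the budget gives x* = I/(p_x + p_y·(y/x)) and y* = (y/x)·x*.
Numerically y/x = 0.938436, so x* = 162/(12 + 13.2·0.938436) = 6.6428.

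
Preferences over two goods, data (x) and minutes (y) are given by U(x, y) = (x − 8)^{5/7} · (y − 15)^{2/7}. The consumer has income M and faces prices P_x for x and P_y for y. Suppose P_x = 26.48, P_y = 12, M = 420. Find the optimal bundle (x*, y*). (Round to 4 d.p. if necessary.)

MRS = (5/2)·(y−15)/(x−8). Tangency with P_x/P_y gives y−15 = (2/5)·(P_x/P_y)·(x−8).
After buying the subsistence bundle (8, 15), a share 5/7 of the remaining income goes to x: x* = 8 + 5/7·(M − 8P_x − 15P_y)/P_x.
Discretionary income = 420 − 8·26.48 − 15·12 = 28.16; x* = 8 + 5/7·28.16/26.48 = 8.7596; y* = 15 + 2/7·28.16/12 = 15.6705.

x* = 8.7596, y* = 15.6705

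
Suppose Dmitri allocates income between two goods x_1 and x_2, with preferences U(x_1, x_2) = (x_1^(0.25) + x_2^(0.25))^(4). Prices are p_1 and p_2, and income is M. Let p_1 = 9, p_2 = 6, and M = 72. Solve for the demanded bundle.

x_1* = 3.7301, x_2* = 6.4048

MRS = MU_x_1/MU_x_2 = (x_2/x_1)^(0.75). Set equal to p_1/p_2.
Solve for the ratio: x_2/x_1 = [p_1/p_2]^(4/3).
With the ratio pinned down, the budget gives x_1* = M/(p_1 + p_2·(x_2/x_1)) and x_2* = (x_2/x_1)·x_1*.
Numerically x_2/x_1 = 1.717071, so x_1* = 72/(9 + 6·1.717071) = 3.7301 and x_2* = 1.717071·3.7301 = 6.4048.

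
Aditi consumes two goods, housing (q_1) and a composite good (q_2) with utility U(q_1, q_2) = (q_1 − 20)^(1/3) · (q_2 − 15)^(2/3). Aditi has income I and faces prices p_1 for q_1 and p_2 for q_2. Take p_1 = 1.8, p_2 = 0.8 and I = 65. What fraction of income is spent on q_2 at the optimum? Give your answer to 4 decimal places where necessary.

MRS = (1/2)·(q_2−15)/(q_1−20). Tangency with p_1/p_2 gives q_2−15 = 2·(p_1/p_2)·(q_1−20).
After buying the subsistence bundle (20, 15), a share 1/3 of the remaining income goes to q_1: q_1* = 20 + 1/3·(I − 20p_1 − 15p_2)/p_1.
Discretionary income = 65 − 20·1.8 − 15·0.8 = 17; q_1* = 20 + 1/3·17/1.8 = 23.1481; q_2* = 15 + 2/3·17/0.8 = 29.1667.
Expenditure on q_2: 0.8·29.1667 = 23.3333; share = 0.359.

share on q_2 = 0.359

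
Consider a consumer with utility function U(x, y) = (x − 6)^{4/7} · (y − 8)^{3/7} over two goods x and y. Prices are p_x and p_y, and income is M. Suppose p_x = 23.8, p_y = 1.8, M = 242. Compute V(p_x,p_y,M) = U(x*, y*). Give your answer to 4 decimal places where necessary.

V = 5.4425

Let x' = x−6, y' = y−8. MRS = (4/3)·y'/x' = p_x/p_y.
After buying the subsistence bundle (6, 8), a share 4/7 of the remaining income goes to x: x* = 6 + 4/7·(M − 6p_x − 8p_y)/p_x.
Discretionary income = 242 − 6·23.8 − 8·1.8 = 84.8; x* = 6 + 4/7·84.8/23.8 = 8.036; y* = 8 + 3/7·84.8/1.8 = 28.1905.
Utility at the optimum: U(8.036, 28.1905) = 5.4425.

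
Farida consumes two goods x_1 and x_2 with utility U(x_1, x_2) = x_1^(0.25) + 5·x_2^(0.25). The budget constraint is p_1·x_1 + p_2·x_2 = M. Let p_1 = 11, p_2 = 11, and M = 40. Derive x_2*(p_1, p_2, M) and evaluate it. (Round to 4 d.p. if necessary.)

x_2* = 3.2556

MU_x_1 ∝ x_1^(-0.75), MU_x_2 ∝ 5·x_2^(-0.75), so MRS = (1/5)·(x_2/x_1)^(0.75) = p_1/p_2.
Hence x_2/x_1 = (5·p_1/p_2)^(1/(0.75)), i.e. raised to the 4/3 power.
Substitute x_2 = (x_2/x_1)·x_1 into the budget: x_1* = M/(p_1 + p_2·(x_2/x_1)).
Numerically x_2/x_1 = 8.54988, so x_1* = 40/(11 + 11·8.54988) = 0.3808 and x_2* = 8.54988·0.3808 = 3.2556.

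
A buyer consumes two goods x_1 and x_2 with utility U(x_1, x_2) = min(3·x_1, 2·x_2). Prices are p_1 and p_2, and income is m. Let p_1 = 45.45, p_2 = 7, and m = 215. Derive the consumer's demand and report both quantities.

x_1* = 3.8427, x_2* = 5.7641

Leontief preferences: the optimum is at the kink where x_1/2 = x_2/3, i.e. x_2 = (3/2)·x_1.
Budget: p_1·x_1 + p_2·(3/2)·x_1 = m, so (2·p_1 + 3·p_2)·x_1 = 2·m.
Demand: x_1*(p_1,p_2,m) = 2·m/(2·p_1 + 3·p_2), x_2* = 3·m/(2·p_1 + 3·p_2).
Here 2·45.45 + 3·7 = 111.9, giving x_1* = 3.8427 and x_2* = 5.7641.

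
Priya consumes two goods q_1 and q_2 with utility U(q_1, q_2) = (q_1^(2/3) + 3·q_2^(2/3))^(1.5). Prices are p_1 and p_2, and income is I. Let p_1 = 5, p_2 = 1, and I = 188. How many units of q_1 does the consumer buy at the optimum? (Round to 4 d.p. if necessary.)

MRS = MU_q_1/MU_q_2 = (1/3)·(q_2/q_1)^(1/3). Set equal to p_1/p_2.
Solve for the ratio: q_2/q_1 = [3·p_1/p_2]^(3).
With the ratio pinned down, the budget gives q_1* = I/(p_1 + p_2·(q_2/q_1)) and q_2* = (q_2/q_1)·q_1*.
Numerically q_2/q_1 = 3375, so q_1* = 188/(5 + 1·3375) = 0.0556.

q_1* = 0.0556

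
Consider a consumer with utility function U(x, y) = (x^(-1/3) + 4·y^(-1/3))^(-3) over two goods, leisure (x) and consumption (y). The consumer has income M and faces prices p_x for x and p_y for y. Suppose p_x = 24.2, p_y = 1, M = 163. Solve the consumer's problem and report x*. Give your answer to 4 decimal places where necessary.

x* = 2.9604

MRS = MU_x/MU_y = (1/4)·(y/x)^(4/3). Set equal to p_x/p_y.
Hence y/x = (4·p_x/p_y)^(1/(4/3)), i.e. raised to the 0.75 power.
Substitute y = (y/x)·x into the budget: x* = M/(p_x + p_y·(y/x)).
Numerically y/x = 30.860753, so x* = 163/(24.2 + 1·30.860753) = 2.9604.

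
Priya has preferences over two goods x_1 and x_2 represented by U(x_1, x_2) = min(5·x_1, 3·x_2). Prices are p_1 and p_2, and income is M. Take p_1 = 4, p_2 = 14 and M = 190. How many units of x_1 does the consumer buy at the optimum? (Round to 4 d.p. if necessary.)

x_1* = 6.9512

Leontief preferences: the optimum is at the kink where x_1/3 = x_2/5, i.e. x_2 = (5/3)·x_1.
Budget: p_1·x_1 + p_2·(5/3)·x_1 = M, so (3·p_1 + 5·p_2)·x_1 = 3·M.
Demand: x_1*(p_1,p_2,M) = 3·M/(3·p_1 + 5·p_2), x_2* = 5·M/(3·p_1 + 5·p_2).
Here 3·4 + 5·14 = 82, giving x_1* = 6.9512.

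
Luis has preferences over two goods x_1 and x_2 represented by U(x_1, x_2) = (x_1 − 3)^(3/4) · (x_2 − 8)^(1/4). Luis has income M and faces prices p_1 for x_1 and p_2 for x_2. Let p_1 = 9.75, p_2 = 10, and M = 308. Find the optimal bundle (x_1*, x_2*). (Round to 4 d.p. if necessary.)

x_1* = 18.2885, x_2* = 12.9688

MRS = 3·(x_2−8)/(x_1−3). Tangency with p_1/p_2 gives x_2−8 = (1/3)·(p_1/p_2)·(x_1−3).
Substituting into the budget: x_1* = 3 + 0.75·(M − 3·p_1 − 8·p_2)/p_1, and x_2* = 8 + 0.25·(…)/p_2.
Discretionary income = 308 − 3·9.75 − 8·10 = 198.75; x_1* = 3 + 0.75·198.75/9.75 = 18.2885; x_2* = 8 + 0.25·198.75/10 = 12.9688.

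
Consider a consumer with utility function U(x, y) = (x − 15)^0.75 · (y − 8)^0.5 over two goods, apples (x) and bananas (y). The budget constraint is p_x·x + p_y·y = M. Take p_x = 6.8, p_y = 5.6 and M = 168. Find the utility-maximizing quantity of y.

y* = 9.5143

This is Cobb-Douglas in (x−15, y−8): tangency gives 0.75·p_y·(y−8) = 0.5·p_x·(x−15).
Substituting into the budget: x* = 15 + 0.6·(M − 15·p_x − 8·p_y)/p_x, and y* = 8 + 0.4·(…)/p_y.
Discretionary income = 168 − 15·6.8 − 8·5.6 = 21.2; y* = 8 + 0.4·21.2/5.6 = 9.5143.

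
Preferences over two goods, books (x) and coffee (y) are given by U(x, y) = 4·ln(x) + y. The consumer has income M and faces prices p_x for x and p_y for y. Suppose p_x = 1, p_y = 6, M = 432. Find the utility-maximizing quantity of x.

x* = 24

MU_x = 4/x, MU_y = 1. Tangency: 4/x = p_x/p_y.
So x*(p_x,p_y) = 4·p_y/p_x, independent of income; and y* = (M − 4·p_y)/p_y.
At the given prices: x* = 4·6/1 = 24.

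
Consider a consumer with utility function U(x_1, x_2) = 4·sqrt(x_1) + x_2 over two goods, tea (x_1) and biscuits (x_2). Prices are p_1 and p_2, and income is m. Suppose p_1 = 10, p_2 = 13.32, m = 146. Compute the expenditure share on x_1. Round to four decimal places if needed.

Utility is quasi-linear in x_2; the FOC for x_1 is 2/√x_1 = p_1/p_2.
Thus x_1* = (2·p_2/p_1)² — independent of m — with the rest of income spent on x_2.
Plugging in: x_1* = (2·13.32/10)² = 7.0969, x_2* = 5.633.
Expenditure on x_1: 10·7.0969 = 70.969; share = 0.4861.

share on x_1 = 0.4861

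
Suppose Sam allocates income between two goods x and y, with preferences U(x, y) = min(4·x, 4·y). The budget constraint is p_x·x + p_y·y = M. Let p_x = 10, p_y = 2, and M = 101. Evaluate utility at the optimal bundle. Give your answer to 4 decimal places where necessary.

Leontief preferences: the optimum is at the kink where x/4 = y/4, i.e. y = x.
Budget: p_x·x + p_y·x = M, so (4·p_x + 4·p_y)·x = 4·M.
Demand: x*(p_x,p_y,M) = 4·M/(4·p_x + 4·p_y), y* = 4·M/(4·p_x + 4·p_y).
Here 4·10 + 4·2 = 48, giving x* = 8.4167 and y* = 8.4167.
Utility at the optimum: U(8.4167, 8.4167) = 33.6667.

V = 33.6667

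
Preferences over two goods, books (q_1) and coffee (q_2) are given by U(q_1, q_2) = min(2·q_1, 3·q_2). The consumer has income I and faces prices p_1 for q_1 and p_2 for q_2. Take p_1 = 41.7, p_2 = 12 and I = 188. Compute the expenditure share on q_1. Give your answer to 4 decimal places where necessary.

Leontief preferences: the optimum is at the kink where q_1/3 = q_2/2, i.e. q_2 = (2/3)·q_1.
Budget: p_1·q_1 + p_2·(2/3)·q_1 = I, so (3·p_1 + 2·p_2)·q_1 = 3·I.
Demand: q_1*(p_1,p_2,I) = 3·I/(3·p_1 + 2·p_2), q_2* = 2·I/(3·p_1 + 2·p_2).
Here 3·41.7 + 2·12 = 149.1, giving q_1* = 3.7827 and q_2* = 2.5218.
Expenditure on q_1: 41.7·3.7827 = 157.7384; share = 0.839.

share on q_1 = 0.839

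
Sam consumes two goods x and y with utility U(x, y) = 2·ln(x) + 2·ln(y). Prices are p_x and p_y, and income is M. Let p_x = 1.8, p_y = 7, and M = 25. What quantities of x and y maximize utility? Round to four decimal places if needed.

x* = 6.9444, y* = 1.7857

Tangency: MRS = y/x = p_x/p_y.
Rearranging, p_y·y = p_x·x. Substituting into the budget gives p_x·x·(1 + 1) = M.
Demand: x*(p_x,p_y,M) = 0.5·M/p_x and y* = 0.5·M/p_y.
At p_x=1.8, p_y=7, M=25: x* = 0.5·25/1.8 = 6.9444, y* = 1.7857.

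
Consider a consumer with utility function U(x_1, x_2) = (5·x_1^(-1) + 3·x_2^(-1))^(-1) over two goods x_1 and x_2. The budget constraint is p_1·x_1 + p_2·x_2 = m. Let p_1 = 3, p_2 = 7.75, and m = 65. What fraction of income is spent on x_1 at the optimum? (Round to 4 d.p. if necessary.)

From the CES first-order condition, (5/3)·(x_2/x_1)^(2) = p_1/p_2.
Solve for the ratio: x_2/x_1 = [(3/5)·p_1/p_2]^(0.5).
Substitute x_2 = (x_2/x_1)·x_1 into the budget: x_1* = m/(p_1 + p_2·(x_2/x_1)).
Numerically x_2/x_1 = 0.481932, so x_1* = 65/(3 + 7.75·0.481932) = 9.6511 and x_2* = 0.481932·9.6511 = 4.6512.
Expenditure on x_1: 3·9.6511 = 28.9534; share = 0.4454.

share on x_1 = 0.4454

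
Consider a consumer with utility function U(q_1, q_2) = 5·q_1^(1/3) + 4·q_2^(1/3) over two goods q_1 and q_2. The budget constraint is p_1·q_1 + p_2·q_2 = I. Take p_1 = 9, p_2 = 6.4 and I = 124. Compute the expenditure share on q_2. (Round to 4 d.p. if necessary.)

MRS = MU_q_1/MU_q_2 = (5/4)·(q_2/q_1)^(2/3). Set equal to p_1/p_2.
Hence q_2/q_1 = ((4/5)·p_1/p_2)^(1/(2/3)), i.e. raised to the 1.5 power.
Substitute q_2 = (q_2/q_1)·q_1 into the budget: q_1* = I/(p_1 + p_2·(q_2/q_1)).
Numerically q_2/q_1 = 1.193243, so q_1* = 124/(9 + 6.4·1.193243) = 7.4534 and q_2* = 1.193243·7.4534 = 8.8937.
Expenditure on q_2: 6.4·8.8937 = 56.9196; share = 0.459.

share on q_2 = 0.459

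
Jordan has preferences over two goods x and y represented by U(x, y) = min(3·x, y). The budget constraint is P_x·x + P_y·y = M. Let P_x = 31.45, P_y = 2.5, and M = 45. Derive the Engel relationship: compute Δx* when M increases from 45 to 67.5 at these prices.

With perfect complements, no substitution: consume in ratio x:y = 1:3.
Budget: P_x·x + P_y·3·x = M, so (P_x + 3·P_y)·x = M.
Demand: x*(P_x,P_y,M) = M/(P_x + 3·P_y), y* = 3·M/(P_x + 3·P_y).
Here 31.45 + 3·2.5 = 38.95, giving x* = 1.1553.
At M' = 67.5: x* = 1.733. Change: 1.733 − 1.1553 = 0.5777.

Δx* = 0.5777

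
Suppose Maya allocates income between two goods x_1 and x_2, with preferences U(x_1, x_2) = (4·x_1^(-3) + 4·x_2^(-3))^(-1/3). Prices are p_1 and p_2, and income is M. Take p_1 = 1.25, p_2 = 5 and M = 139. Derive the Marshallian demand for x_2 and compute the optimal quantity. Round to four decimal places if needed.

MRS = MU_x_1/MU_x_2 = (x_2/x_1)^(4). Set equal to p_1/p_2.
Hence x_2/x_1 = (p_1/p_2)^(1/(4)), i.e. raised to the 0.25 power.
Substitute x_2 = (x_2/x_1)·x_1 into the budget: x_1* = M/(p_1 + p_2·(x_2/x_1)).
Numerically x_2/x_1 = 0.707107, so x_1* = 139/(1.25 + 5·0.707107) = 29.0459 and x_2* = 0.707107·29.0459 = 20.5385.

x_2* = 20.5385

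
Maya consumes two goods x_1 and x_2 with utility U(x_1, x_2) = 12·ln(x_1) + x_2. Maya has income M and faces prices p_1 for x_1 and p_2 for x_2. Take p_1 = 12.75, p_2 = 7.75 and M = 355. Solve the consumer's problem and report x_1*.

x_1* = 7.2941

Set MRS = p_1/p_2: (12/x_1)/1 = p_1/p_2.
So x_1*(p_1,p_2) = 12·p_2/p_1, independent of income; and x_2* = (M − 12·p_2)/p_2.
At the given prices: x_1* = 12·7.75/12.75 = 7.2941.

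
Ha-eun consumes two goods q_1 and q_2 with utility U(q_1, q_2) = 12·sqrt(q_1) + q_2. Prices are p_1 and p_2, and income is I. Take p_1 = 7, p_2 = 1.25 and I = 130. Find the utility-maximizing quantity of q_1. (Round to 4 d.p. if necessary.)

Set MRS = p_1/p_2: 6·q_1^(−1/2) = p_1/p_2.
Thus q_1* = (6·p_2/p_1)² — independent of I — with the rest of income spent on q_2.
Plugging in: q_1* = (6·1.25/7)² = 1.148.

q_1* = 1.148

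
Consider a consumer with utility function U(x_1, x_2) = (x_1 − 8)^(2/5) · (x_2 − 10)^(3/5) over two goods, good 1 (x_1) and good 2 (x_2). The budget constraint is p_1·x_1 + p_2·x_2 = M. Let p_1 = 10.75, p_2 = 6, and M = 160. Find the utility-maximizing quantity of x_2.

Substituting into the budget: x_1* = 8 + 0.4·(M − 8·p_1 − 10·p_2)/p_1, and x_2* = 10 + 0.6·(…)/p_2.
Discretionary income = 160 − 8·10.75 − 10·6 = 14; x_2* = 10 + 0.6·14/6 = 11.4.

x_2* = 11.4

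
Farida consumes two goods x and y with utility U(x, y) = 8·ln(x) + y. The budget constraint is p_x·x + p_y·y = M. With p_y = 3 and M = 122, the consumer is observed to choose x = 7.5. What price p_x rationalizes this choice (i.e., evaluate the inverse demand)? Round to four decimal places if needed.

Set MRS = p_x/p_y: (8/x)/1 = p_x/p_y.
So x*(p_x,p_y) = 8·p_y/p_x, independent of income; and y* = (M − 8·p_y)/p_y.
Set x* = 7.5 in the demand function and solve for p_x: p_x = 3.2.

p_x = 3.2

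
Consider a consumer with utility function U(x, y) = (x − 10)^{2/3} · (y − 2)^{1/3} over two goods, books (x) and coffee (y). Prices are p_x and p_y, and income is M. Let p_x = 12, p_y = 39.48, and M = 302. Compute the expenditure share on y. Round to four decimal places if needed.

share on y = 0.3752

Let x' = x−10, y' = y−2. MRS = 2·y'/x' = p_x/p_y.
Substituting into the budget: x* = 10 + 2/3·(M − 10·p_x − 2·p_y)/p_x, and y* = 2 + 1/3·(…)/p_y.
Discretionary income = 302 − 10·12 − 2·39.48 = 103.04; x* = 10 + 2/3·103.04/12 = 15.7244; y* = 2 + 1/3·103.04/39.48 = 2.87.
Expenditure on y: 39.48·2.87 = 113.3067; share = 0.3752.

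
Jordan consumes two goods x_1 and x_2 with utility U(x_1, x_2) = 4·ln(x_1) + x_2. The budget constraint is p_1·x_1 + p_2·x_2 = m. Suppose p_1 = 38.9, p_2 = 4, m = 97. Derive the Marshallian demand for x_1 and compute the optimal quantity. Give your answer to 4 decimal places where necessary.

Set MRS = p_1/p_2: (4/x_1)/1 = p_1/p_2.
So x_1*(p_1,p_2) = 4·p_2/p_1, independent of income; and x_2* = (m − 4·p_2)/p_2.
At the given prices: x_1* = 4·4/38.9 = 0.4113.

x_1* = 0.4113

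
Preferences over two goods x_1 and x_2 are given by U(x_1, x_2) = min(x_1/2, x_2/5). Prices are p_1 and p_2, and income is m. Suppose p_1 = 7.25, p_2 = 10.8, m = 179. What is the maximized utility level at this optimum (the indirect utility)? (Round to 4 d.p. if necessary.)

Leontief preferences: the optimum is at the kink where x_1/2 = x_2/5, i.e. x_2 = (5/2)·x_1.
Budget: p_1·x_1 + p_2·(5/2)·x_1 = m, so (2·p_1 + 5·p_2)·x_1 = 2·m.
Demand: x_1*(p_1,p_2,m) = 2·m/(2·p_1 + 5·p_2), x_2* = 5·m/(2·p_1 + 5·p_2).
Here 2·7.25 + 5·10.8 = 68.5, giving x_1* = 5.2263 and x_2* = 13.0657.
Utility at the optimum: U(5.2263, 13.0657) = 2.6131.

V = 2.6131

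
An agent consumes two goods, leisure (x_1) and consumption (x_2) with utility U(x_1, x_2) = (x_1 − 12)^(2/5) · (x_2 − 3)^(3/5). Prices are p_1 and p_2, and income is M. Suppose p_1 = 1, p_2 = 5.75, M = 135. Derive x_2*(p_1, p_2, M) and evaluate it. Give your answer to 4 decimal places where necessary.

This is Cobb-Douglas in (x_1−12, x_2−3): tangency gives 0.4·p_2·(x_2−3) = 0.6·p_1·(x_1−12).
After buying the subsistence bundle (12, 3), a share 0.4 of the remaining income goes to x_1: x_1* = 12 + 0.4·(M − 12p_1 − 3p_2)/p_1.
Discretionary income = 135 − 12·1 − 3·5.75 = 105.75; x_2* = 3 + 0.6·105.75/5.75 = 14.0348.

x_2* = 14.0348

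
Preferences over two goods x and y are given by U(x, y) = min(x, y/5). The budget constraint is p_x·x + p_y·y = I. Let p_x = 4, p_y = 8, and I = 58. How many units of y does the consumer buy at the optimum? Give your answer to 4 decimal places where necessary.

y* = 6.5909

With perfect complements, no substitution: consume in ratio x:y = 1:5.
Budget: p_x·x + p_y·5·x = I, so (p_x + 5·p_y)·x = I.
Demand: x*(p_x,p_y,I) = I/(p_x + 5·p_y), y* = 5·I/(p_x + 5·p_y).
Here 4 + 5·8 = 44, giving y* = 6.5909.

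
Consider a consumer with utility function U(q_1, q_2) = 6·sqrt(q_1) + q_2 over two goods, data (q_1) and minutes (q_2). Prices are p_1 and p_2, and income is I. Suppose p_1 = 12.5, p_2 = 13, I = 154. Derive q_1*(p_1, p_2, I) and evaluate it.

MU_q_1 = 3/√q_1, MU_q_2 = 1. Tangency: 3/√q_1 = p_1/p_2.
Solve: √q_1 = 3·p_2/p_1, so q_1*(p_1,p_2) = (3·p_2/p_1)², and q_2* = (I − p_1·q_1*)/p_2.
Plugging in: q_1* = (3·13/12.5)² = 9.7344.

q_1* = 9.7344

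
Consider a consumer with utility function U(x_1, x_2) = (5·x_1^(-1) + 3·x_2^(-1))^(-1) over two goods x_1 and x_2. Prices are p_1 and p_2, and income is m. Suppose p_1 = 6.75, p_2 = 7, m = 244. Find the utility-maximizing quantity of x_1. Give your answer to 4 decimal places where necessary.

x_1* = 20.2079

MU_x_1 ∝ 5·x_1^(-2), MU_x_2 ∝ 3·x_2^(-2), so MRS = (5/3)·(x_2/x_1)^(2) = p_1/p_2.
Hence x_2/x_1 = ((3/5)·p_1/p_2)^(1/(2)), i.e. raised to the 0.5 power.
Substitute x_2 = (x_2/x_1)·x_1 into the budget: x_1* = m/(p_1 + p_2·(x_2/x_1)).
Numerically x_2/x_1 = 0.760639, so x_1* = 244/(6.75 + 7·0.760639) = 20.2079.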